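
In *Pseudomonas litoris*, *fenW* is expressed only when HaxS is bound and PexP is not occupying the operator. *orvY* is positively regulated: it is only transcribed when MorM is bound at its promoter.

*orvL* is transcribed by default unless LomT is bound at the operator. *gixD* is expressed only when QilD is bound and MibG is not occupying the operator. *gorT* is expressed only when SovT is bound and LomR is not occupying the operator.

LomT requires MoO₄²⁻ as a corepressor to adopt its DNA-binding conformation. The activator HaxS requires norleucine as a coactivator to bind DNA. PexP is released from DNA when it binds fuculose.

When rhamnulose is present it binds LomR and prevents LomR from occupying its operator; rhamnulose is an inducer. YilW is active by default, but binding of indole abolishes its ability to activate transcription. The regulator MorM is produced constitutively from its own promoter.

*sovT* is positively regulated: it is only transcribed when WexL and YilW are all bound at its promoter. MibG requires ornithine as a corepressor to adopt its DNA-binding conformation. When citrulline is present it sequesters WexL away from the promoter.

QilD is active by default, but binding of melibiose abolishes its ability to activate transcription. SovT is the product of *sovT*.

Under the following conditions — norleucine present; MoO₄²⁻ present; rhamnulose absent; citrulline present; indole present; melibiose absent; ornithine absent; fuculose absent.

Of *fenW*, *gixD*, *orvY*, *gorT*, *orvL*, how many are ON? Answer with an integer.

Fuculose is absent, so PexP is active.
Norleucine is present, so HaxS is active.
With repressor PexP bound, *fenW* is not transcribed.
→ *fenW* is OFF.
Melibiose is absent, so QilD is active.
Ornithine is absent, so MibG is inactive.
No repressor is bound and QilD is active, so *gixD* is transcribed.
→ *gixD* is ON.
MorM is produced constitutively and is active.
No repressor is bound and MorM is active, so *orvY* is transcribed.
→ *orvY* is ON.
Citrulline is present, so WexL is inactive.
Indole is present, so YilW is inactive.
Required activator WexL is absent, so *sovT* is not transcribed.
So SovT is not produced.
Rhamnulose is absent, so LomR is active.
With repressor LomR bound, *gorT* is not transcribed.
→ *gorT* is OFF.
MoO₄²⁻ is present, so LomT is active.
With repressor LomT bound, *orvL* is not transcribed.
→ *orvL* is OFF.
2 of the 5 genes are transcribed.

2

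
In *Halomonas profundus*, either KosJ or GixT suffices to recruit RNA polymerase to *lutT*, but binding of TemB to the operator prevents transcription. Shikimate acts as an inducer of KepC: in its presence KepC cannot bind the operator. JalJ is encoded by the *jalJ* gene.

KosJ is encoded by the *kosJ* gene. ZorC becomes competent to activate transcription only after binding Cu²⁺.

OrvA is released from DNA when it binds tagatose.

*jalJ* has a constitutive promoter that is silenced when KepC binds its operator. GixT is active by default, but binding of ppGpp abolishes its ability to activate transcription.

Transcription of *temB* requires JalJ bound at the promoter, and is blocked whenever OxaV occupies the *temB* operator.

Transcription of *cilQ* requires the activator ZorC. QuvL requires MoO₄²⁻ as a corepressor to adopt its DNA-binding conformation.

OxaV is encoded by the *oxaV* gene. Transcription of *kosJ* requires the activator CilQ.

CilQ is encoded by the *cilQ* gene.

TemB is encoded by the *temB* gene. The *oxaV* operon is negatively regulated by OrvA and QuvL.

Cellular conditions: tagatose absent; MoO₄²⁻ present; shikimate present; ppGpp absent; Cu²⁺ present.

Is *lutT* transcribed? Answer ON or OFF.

Shikimate is present, so KepC is inactive.
With no repressor bound, *jalJ* is transcribed.
So JalJ is produced and active.
Tagatose is absent, so OrvA is active.
MoO₄²⁻ is present, so QuvL is active.
With repressor OrvA bound, *oxaV* is not transcribed.
So OxaV is not produced.
No repressor is bound and JalJ is active, so *temB* is transcribed.
So TemB is produced and active.
Cu²⁺ is present, so ZorC is active.
No repressor is bound and ZorC is active, so *cilQ* is transcribed.
So CilQ is produced and active.
No repressor is bound and CilQ is active, so *kosJ* is transcribed.
So KosJ is produced and active.
ppGpp is absent, so GixT is active.
With repressor TemB bound, *lutT* is not transcribed.

OFF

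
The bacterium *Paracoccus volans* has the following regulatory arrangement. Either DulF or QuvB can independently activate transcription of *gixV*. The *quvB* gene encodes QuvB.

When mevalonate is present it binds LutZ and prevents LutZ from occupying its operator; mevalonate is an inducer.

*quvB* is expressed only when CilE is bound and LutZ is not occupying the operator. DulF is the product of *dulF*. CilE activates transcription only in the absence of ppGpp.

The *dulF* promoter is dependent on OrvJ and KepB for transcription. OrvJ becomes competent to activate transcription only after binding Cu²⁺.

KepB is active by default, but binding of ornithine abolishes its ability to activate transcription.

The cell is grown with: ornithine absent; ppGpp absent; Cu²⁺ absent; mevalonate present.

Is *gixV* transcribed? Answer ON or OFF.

ON

Cu²⁺ is absent, so OrvJ is inactive.
Ornithine is absent, so KepB is active.
Required activator OrvJ is absent, so *dulF* is not transcribed.
So DulF is not produced.
Mevalonate is present, so LutZ is inactive.
ppGpp is absent, so CilE is active.
No repressor is bound and CilE is active, so *quvB* is transcribed.
So QuvB is produced and active.
Activator QuvB is present, so *gixV* is transcribed.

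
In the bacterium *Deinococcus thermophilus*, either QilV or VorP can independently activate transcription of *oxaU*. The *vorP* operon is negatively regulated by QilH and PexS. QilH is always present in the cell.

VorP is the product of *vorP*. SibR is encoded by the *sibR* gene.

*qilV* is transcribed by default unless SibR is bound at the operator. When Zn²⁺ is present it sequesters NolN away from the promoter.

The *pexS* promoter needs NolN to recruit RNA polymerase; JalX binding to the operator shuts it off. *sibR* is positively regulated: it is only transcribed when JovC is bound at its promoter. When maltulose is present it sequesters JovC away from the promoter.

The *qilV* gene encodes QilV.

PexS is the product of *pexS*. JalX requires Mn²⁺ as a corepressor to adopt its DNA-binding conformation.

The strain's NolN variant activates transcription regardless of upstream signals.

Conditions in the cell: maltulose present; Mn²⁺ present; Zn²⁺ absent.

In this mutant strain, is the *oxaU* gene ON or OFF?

ON

Maltulose is present, so JovC is inactive.
Required activator JovC is absent, so *sibR* is not transcribed.
So SibR is not produced.
With no repressor bound, *qilV* is transcribed.
So QilV is produced and active.
QilH is produced constitutively and is active.
Mn²⁺ is present, so JalX is active.
NolN is constitutively active in this strain.
With repressor JalX bound, *pexS* is not transcribed.
So PexS is not produced.
With repressor QilH bound, *vorP* is not transcribed.
So VorP is not produced.
Activator QilV is present, so *oxaU* is transcribed.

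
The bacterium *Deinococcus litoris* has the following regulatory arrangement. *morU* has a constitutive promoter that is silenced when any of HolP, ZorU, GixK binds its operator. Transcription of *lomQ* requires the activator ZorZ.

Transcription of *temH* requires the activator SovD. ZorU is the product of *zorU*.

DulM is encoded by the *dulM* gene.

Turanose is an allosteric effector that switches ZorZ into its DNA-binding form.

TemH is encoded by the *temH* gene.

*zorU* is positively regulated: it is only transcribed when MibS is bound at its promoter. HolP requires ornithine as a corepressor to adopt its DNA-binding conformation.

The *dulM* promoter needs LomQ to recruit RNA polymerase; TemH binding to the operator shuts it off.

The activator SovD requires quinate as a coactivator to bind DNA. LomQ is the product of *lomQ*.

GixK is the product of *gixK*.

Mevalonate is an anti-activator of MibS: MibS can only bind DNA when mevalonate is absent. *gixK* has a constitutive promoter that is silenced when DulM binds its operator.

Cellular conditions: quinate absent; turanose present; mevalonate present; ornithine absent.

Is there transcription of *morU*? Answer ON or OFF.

ON

Ornithine is absent, so HolP is inactive.
Mevalonate is present, so MibS is inactive.
Required activator MibS is absent, so *zorU* is not transcribed.
So ZorU is not produced.
Quinate is absent, so SovD is inactive.
Required activator SovD is absent, so *temH* is not transcribed.
So TemH is not produced.
Turanose is present, so ZorZ is active.
No repressor is bound and ZorZ is active, so *lomQ* is transcribed.
So LomQ is produced and active.
No repressor is bound and LomQ is active, so *dulM* is transcribed.
So DulM is produced and active.
With repressor DulM bound, *gixK* is not transcribed.
So GixK is not produced.
With no repressor bound, *morU* is transcribed.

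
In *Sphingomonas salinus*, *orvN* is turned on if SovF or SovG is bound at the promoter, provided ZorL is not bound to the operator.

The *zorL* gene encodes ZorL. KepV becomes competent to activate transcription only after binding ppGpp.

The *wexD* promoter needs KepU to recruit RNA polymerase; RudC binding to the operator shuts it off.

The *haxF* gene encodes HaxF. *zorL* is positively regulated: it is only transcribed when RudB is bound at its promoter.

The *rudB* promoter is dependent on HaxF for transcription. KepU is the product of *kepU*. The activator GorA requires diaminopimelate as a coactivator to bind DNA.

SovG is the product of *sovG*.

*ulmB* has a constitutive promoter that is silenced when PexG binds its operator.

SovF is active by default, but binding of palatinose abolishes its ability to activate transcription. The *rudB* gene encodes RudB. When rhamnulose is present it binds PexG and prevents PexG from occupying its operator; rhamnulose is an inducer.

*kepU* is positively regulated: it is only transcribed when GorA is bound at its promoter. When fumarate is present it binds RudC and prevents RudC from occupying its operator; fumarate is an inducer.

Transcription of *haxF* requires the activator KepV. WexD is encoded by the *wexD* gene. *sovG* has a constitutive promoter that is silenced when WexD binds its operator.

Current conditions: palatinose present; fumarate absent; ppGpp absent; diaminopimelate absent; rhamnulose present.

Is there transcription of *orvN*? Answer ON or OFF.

ON

Palatinose is present, so SovF is inactive.
Diaminopimelate is absent, so GorA is inactive.
Required activator GorA is absent, so *kepU* is not transcribed.
So KepU is not produced.
Fumarate is absent, so RudC is active.
With repressor RudC bound, *wexD* is not transcribed.
So WexD is not produced.
With no repressor bound, *sovG* is transcribed.
So SovG is produced and active.
ppGpp is absent, so KepV is inactive.
Required activator KepV is absent, so *haxF* is not transcribed.
So HaxF is not produced.
Required activator HaxF is absent, so *rudB* is not transcribed.
So RudB is not produced.
Required activator RudB is absent, so *zorL* is not transcribed.
So ZorL is not produced.
Activator SovG is present, so *orvN* is transcribed.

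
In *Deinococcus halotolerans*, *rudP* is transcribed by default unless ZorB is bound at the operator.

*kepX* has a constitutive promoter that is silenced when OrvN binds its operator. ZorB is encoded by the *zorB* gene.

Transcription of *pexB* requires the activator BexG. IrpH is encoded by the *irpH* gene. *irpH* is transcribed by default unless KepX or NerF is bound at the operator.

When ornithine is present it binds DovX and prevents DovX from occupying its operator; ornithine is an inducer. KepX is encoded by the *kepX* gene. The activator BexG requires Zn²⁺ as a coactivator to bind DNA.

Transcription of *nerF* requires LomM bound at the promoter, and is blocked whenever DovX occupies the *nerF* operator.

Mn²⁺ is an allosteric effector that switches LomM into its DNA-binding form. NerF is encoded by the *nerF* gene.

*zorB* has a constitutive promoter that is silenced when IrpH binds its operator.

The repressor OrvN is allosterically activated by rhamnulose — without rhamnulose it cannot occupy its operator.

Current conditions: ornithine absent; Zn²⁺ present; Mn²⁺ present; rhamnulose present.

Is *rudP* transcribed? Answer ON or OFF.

Rhamnulose is present, so OrvN is active.
With repressor OrvN bound, *kepX* is not transcribed.
So KepX is not produced.
Ornithine is absent, so DovX is active.
Mn²⁺ is present, so LomM is active.
With repressor DovX bound, *nerF* is not transcribed.
So NerF is not produced.
With no repressor bound, *irpH* is transcribed.
So IrpH is produced and active.
With repressor IrpH bound, *zorB* is not transcribed.
So ZorB is not produced.
With no repressor bound, *rudP* is transcribed.

ON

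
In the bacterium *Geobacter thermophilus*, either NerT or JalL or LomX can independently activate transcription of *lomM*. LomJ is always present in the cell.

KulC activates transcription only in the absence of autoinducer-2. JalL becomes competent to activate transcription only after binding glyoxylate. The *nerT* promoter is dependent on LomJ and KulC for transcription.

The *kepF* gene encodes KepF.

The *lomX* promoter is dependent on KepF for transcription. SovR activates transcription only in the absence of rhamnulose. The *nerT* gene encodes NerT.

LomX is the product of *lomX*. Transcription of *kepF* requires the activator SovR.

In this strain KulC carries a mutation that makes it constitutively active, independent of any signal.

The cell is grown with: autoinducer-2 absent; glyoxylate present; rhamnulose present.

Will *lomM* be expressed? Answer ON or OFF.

ON

LomJ is produced constitutively and is active.
KulC is constitutively active in this strain.
No repressor is bound and LomJ and KulC are active, so *nerT* is transcribed.
So NerT is produced and active.
Glyoxylate is present, so JalL is active.
Rhamnulose is present, so SovR is inactive.
Required activator SovR is absent, so *kepF* is not transcribed.
So KepF is not produced.
Required activator KepF is absent, so *lomX* is not transcribed.
So LomX is not produced.
Activator NerT is present, so *lomM* is transcribed.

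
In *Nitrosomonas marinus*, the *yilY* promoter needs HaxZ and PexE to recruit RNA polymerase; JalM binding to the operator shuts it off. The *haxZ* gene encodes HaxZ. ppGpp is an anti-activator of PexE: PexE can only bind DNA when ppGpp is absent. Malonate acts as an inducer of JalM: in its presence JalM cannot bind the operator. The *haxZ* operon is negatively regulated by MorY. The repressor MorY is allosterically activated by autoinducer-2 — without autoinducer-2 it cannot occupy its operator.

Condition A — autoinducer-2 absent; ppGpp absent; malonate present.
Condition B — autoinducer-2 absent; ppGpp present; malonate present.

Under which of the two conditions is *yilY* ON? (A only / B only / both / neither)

A only

Condition A:
Autoinducer-2 is absent, so MorY is inactive.
With no repressor bound, *haxZ* is transcribed.
So HaxZ is produced and active.
ppGpp is absent, so PexE is active.
Malonate is present, so JalM is inactive.
No repressor is bound and HaxZ and PexE are active, so *yilY* is transcribed.
→ *yilY* is ON in A.
Condition B:
Autoinducer-2 is absent, so MorY is inactive.
With no repressor bound, *haxZ* is transcribed.
So HaxZ is produced and active.
ppGpp is present, so PexE is inactive.
Malonate is present, so JalM is inactive.
Required activator PexE is absent, so *yilY* is not transcribed.
→ *yilY* is OFF in B.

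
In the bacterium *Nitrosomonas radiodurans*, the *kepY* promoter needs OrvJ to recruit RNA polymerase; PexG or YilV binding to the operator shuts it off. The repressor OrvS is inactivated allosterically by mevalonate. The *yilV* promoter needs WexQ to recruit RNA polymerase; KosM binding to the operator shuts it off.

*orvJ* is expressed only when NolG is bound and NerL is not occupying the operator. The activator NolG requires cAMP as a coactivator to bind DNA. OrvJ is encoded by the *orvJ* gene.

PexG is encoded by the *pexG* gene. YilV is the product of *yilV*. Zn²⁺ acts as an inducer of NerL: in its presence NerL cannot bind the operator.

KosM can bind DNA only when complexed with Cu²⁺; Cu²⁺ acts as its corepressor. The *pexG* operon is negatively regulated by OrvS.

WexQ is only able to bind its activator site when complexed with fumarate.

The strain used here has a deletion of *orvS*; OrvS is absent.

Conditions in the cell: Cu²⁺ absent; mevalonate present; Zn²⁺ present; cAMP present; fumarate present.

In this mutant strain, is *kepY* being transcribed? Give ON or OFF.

OFF

OrvS is non-functional in this strain, so it has no effect.
With no repressor bound, *pexG* is transcribed.
So PexG is produced and active.
Zn²⁺ is present, so NerL is inactive.
cAMP is present, so NolG is active.
No repressor is bound and NolG is active, so *orvJ* is transcribed.
So OrvJ is produced and active.
Cu²⁺ is absent, so KosM is inactive.
Fumarate is present, so WexQ is active.
No repressor is bound and WexQ is active, so *yilV* is transcribed.
So YilV is produced and active.
With repressor PexG bound, *kepY* is not transcribed.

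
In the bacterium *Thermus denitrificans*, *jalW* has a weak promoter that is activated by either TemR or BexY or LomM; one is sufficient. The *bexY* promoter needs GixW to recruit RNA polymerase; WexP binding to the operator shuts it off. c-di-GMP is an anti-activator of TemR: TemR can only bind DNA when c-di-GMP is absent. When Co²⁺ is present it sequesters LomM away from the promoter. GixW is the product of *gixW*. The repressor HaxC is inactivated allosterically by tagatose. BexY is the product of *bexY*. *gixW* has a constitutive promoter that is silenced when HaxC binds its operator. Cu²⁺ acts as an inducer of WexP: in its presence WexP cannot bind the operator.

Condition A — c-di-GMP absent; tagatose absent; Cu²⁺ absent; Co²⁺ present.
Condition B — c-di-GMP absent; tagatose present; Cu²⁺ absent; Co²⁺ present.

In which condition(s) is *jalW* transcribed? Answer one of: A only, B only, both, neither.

Condition A:
c-di-GMP is absent, so TemR is active.
Tagatose is absent, so HaxC is active.
With repressor HaxC bound, *gixW* is not transcribed.
So GixW is not produced.
Cu²⁺ is absent, so WexP is active.
With repressor WexP bound, *bexY* is not transcribed.
So BexY is not produced.
Co²⁺ is present, so LomM is inactive.
Activator TemR is present, so *jalW* is transcribed.
→ *jalW* is ON in A.
Condition B:
c-di-GMP is absent, so TemR is active.
Tagatose is present, so HaxC is inactive.
With no repressor bound, *gixW* is transcribed.
So GixW is produced and active.
Cu²⁺ is absent, so WexP is active.
With repressor WexP bound, *bexY* is not transcribed.
So BexY is not produced.
Co²⁺ is present, so LomM is inactive.
Activator TemR is present, so *jalW* is transcribed.
→ *jalW* is ON in B.

both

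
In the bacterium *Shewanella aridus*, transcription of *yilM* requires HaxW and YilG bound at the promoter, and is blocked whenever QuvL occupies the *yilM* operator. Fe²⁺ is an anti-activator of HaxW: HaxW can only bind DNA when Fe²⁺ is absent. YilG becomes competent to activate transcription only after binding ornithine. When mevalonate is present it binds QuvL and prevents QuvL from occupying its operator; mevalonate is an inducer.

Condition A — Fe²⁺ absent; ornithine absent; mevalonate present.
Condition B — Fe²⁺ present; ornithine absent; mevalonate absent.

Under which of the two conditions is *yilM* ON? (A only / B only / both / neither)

Condition A:
Fe²⁺ is absent, so HaxW is active.
Ornithine is absent, so YilG is inactive.
Mevalonate is present, so QuvL is inactive.
Required activator YilG is absent, so *yilM* is not transcribed.
→ *yilM* is OFF in A.
Condition B:
Fe²⁺ is present, so HaxW is inactive.
Ornithine is absent, so YilG is inactive.
Mevalonate is absent, so QuvL is active.
With repressor QuvL bound, *yilM* is not transcribed.
→ *yilM* is OFF in B.

neither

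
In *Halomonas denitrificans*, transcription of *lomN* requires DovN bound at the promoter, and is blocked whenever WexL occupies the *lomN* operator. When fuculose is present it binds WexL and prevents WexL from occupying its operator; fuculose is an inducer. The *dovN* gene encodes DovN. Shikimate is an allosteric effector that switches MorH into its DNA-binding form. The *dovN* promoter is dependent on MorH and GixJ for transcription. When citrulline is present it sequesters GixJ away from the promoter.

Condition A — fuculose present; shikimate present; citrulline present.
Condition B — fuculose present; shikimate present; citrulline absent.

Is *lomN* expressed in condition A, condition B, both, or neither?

B only

Condition A:
Fuculose is present, so WexL is inactive.
Shikimate is present, so MorH is active.
Citrulline is present, so GixJ is inactive.
Required activator GixJ is absent, so *dovN* is not transcribed.
So DovN is not produced.
Required activator DovN is absent, so *lomN* is not transcribed.
→ *lomN* is OFF in A.
Condition B:
Fuculose is present, so WexL is inactive.
Shikimate is present, so MorH is active.
Citrulline is absent, so GixJ is active.
No repressor is bound and MorH and GixJ are active, so *dovN* is transcribed.
So DovN is produced and active.
No repressor is bound and DovN is active, so *lomN* is transcribed.
→ *lomN* is ON in B.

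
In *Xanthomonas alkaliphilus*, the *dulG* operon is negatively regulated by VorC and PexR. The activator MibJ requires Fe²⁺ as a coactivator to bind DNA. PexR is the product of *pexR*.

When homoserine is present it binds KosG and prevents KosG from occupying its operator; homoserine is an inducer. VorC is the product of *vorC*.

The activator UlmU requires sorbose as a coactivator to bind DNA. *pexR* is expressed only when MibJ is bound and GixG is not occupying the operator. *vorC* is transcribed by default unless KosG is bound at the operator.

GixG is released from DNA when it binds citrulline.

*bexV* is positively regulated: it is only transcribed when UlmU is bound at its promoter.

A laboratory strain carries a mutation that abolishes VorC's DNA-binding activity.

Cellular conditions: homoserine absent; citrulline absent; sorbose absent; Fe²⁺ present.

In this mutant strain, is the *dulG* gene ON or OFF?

VorC is non-functional in this strain, so it has no effect.
Fe²⁺ is present, so MibJ is active.
Citrulline is absent, so GixG is active.
With repressor GixG bound, *pexR* is not transcribed.
So PexR is not produced.
With no repressor bound, *dulG* is transcribed.

ON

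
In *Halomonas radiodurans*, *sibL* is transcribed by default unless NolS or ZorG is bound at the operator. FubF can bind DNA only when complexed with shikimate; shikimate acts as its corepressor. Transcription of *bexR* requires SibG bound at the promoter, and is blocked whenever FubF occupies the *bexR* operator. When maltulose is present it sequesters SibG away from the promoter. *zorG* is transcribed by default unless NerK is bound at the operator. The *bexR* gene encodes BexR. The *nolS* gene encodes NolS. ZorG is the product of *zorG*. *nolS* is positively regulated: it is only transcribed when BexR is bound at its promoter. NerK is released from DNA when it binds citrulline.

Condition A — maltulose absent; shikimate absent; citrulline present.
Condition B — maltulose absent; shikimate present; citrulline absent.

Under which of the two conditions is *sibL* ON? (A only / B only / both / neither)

B only

Condition A:
Maltulose is absent, so SibG is active.
Shikimate is absent, so FubF is inactive.
No repressor is bound and SibG is active, so *bexR* is transcribed.
So BexR is produced and active.
No repressor is bound and BexR is active, so *nolS* is transcribed.
So NolS is produced and active.
Citrulline is present, so NerK is inactive.
With no repressor bound, *zorG* is transcribed.
So ZorG is produced and active.
With repressor NolS bound, *sibL* is not transcribed.
→ *sibL* is OFF in A.
Condition B:
Maltulose is absent, so SibG is active.
Shikimate is present, so FubF is active.
With repressor FubF bound, *bexR* is not transcribed.
So BexR is not produced.
Required activator BexR is absent, so *nolS* is not transcribed.
So NolS is not produced.
Citrulline is absent, so NerK is active.
With repressor NerK bound, *zorG* is not transcribed.
So ZorG is not produced.
With no repressor bound, *sibL* is transcribed.
→ *sibL* is ON in B.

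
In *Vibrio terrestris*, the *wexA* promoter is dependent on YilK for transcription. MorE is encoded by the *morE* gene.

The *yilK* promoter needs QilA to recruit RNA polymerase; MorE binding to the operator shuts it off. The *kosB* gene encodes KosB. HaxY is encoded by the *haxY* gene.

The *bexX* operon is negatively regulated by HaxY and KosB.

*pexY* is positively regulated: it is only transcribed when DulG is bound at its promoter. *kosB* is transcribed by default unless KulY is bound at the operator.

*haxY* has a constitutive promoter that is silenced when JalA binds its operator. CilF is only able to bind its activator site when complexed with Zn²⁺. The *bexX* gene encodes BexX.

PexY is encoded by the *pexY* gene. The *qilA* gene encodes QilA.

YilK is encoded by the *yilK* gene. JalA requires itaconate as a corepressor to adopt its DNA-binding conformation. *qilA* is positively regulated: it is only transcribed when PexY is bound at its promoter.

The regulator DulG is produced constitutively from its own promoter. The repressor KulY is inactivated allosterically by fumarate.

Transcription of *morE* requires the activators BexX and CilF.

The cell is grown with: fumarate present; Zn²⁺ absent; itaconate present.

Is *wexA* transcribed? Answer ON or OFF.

Itaconate is present, so JalA is active.
With repressor JalA bound, *haxY* is not transcribed.
So HaxY is not produced.
Fumarate is present, so KulY is inactive.
With no repressor bound, *kosB* is transcribed.
So KosB is produced and active.
With repressor KosB bound, *bexX* is not transcribed.
So BexX is not produced.
Zn²⁺ is absent, so CilF is inactive.
Required activator BexX is absent, so *morE* is not transcribed.
So MorE is not produced.
DulG is produced constitutively and is active.
No repressor is bound and DulG is active, so *pexY* is transcribed.
So PexY is produced and active.
No repressor is bound and PexY is active, so *qilA* is transcribed.
So QilA is produced and active.
No repressor is bound and QilA is active, so *yilK* is transcribed.
So YilK is produced and active.
No repressor is bound and YilK is active, so *wexA* is transcribed.

ON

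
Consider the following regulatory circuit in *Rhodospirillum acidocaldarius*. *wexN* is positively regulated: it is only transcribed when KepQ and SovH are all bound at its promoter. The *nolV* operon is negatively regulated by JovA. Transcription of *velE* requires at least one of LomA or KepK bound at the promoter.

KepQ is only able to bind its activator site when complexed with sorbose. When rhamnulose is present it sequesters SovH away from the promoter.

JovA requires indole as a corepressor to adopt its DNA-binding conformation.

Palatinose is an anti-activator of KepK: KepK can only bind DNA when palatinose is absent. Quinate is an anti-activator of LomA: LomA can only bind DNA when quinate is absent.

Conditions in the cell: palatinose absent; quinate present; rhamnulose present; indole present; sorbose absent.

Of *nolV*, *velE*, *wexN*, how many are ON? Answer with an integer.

1

Indole is present, so JovA is active.
With repressor JovA bound, *nolV* is not transcribed.
→ *nolV* is OFF.
Quinate is present, so LomA is inactive.
Palatinose is absent, so KepK is active.
Activator KepK is present, so *velE* is transcribed.
→ *velE* is ON.
Sorbose is absent, so KepQ is inactive.
Rhamnulose is present, so SovH is inactive.
Required activator KepQ is absent, so *wexN* is not transcribed.
→ *wexN* is OFF.
1 of the 3 genes is transcribed.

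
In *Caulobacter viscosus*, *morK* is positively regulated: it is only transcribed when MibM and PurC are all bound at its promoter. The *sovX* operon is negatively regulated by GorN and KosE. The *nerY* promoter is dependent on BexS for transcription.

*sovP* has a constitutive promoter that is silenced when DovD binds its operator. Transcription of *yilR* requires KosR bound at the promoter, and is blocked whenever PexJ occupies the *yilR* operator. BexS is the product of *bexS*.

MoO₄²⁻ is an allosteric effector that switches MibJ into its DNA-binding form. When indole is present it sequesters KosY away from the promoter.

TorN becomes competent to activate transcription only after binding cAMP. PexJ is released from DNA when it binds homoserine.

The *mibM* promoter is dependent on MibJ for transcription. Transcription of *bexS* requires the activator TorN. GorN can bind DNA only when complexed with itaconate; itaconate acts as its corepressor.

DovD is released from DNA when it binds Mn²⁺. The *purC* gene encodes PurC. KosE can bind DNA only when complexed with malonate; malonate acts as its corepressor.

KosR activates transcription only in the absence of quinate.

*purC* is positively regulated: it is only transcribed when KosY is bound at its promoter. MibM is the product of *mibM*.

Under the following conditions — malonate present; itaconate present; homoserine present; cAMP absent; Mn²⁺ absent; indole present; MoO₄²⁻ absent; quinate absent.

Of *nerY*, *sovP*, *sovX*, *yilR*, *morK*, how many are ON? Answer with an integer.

cAMP is absent, so TorN is inactive.
Required activator TorN is absent, so *bexS* is not transcribed.
So BexS is not produced.
Required activator BexS is absent, so *nerY* is not transcribed.
→ *nerY* is OFF.
Mn²⁺ is absent, so DovD is active.
With repressor DovD bound, *sovP* is not transcribed.
→ *sovP* is OFF.
Itaconate is present, so GorN is active.
Malonate is present, so KosE is active.
With repressor GorN bound, *sovX* is not transcribed.
→ *sovX* is OFF.
Quinate is absent, so KosR is active.
Homoserine is present, so PexJ is inactive.
No repressor is bound and KosR is active, so *yilR* is transcribed.
→ *yilR* is ON.
MoO₄²⁻ is absent, so MibJ is inactive.
Required activator MibJ is absent, so *mibM* is not transcribed.
So MibM is not produced.
Indole is present, so KosY is inactive.
Required activator KosY is absent, so *purC* is not transcribed.
So PurC is not produced.
Required activator MibM is absent, so *morK* is not transcribed.
→ *morK* is OFF.
1 of the 5 genes is transcribed.

1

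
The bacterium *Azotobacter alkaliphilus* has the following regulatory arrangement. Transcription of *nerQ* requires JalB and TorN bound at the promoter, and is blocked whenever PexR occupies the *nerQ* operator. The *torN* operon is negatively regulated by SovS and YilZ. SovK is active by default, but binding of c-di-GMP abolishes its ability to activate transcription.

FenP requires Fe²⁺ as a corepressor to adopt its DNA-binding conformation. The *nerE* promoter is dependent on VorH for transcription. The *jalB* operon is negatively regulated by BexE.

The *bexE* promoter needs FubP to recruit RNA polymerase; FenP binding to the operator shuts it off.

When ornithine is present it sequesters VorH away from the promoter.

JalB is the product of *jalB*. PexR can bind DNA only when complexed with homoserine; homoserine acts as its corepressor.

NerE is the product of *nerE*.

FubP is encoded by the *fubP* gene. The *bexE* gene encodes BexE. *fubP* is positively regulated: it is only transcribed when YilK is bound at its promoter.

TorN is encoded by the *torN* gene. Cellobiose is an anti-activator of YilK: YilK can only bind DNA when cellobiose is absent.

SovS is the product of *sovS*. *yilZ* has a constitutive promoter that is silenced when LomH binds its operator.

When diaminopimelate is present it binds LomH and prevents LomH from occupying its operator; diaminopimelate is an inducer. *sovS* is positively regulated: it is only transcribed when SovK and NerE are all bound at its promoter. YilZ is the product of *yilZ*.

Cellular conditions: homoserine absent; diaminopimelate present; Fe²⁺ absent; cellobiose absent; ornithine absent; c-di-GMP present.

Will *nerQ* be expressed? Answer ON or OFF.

Homoserine is absent, so PexR is inactive.
Fe²⁺ is absent, so FenP is inactive.
Cellobiose is absent, so YilK is active.
No repressor is bound and YilK is active, so *fubP* is transcribed.
So FubP is produced and active.
No repressor is bound and FubP is active, so *bexE* is transcribed.
So BexE is produced and active.
With repressor BexE bound, *jalB* is not transcribed.
So JalB is not produced.
c-di-GMP is present, so SovK is inactive.
Ornithine is absent, so VorH is active.
No repressor is bound and VorH is active, so *nerE* is transcribed.
So NerE is produced and active.
Required activator SovK is absent, so *sovS* is not transcribed.
So SovS is not produced.
Diaminopimelate is present, so LomH is inactive.
With no repressor bound, *yilZ* is transcribed.
So YilZ is produced and active.
With repressor YilZ bound, *torN* is not transcribed.
So TorN is not produced.
Required activator JalB is absent, so *nerQ* is not transcribed.

OFF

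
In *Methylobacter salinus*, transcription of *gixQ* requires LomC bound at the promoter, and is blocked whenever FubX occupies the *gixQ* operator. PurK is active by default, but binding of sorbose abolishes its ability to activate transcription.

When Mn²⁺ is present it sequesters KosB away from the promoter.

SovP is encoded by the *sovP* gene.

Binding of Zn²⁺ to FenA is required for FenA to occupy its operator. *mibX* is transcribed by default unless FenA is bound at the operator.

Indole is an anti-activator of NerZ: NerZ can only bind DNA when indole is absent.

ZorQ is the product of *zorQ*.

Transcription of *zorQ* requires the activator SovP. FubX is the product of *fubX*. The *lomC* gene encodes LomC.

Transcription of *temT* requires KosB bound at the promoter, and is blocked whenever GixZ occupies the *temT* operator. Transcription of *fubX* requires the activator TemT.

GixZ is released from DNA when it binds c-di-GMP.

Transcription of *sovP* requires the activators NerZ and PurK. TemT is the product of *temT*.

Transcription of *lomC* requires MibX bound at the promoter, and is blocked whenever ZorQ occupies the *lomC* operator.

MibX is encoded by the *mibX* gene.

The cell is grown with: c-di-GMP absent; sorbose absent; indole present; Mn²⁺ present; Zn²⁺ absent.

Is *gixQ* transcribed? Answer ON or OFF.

Zn²⁺ is absent, so FenA is inactive.
With no repressor bound, *mibX* is transcribed.
So MibX is produced and active.
Indole is present, so NerZ is inactive.
Sorbose is absent, so PurK is active.
Required activator NerZ is absent, so *sovP* is not transcribed.
So SovP is not produced.
Required activator SovP is absent, so *zorQ* is not transcribed.
So ZorQ is not produced.
No repressor is bound and MibX is active, so *lomC* is transcribed.
So LomC is produced and active.
Mn²⁺ is present, so KosB is inactive.
c-di-GMP is absent, so GixZ is active.
With repressor GixZ bound, *temT* is not transcribed.
So TemT is not produced.
Required activator TemT is absent, so *fubX* is not transcribed.
So FubX is not produced.
No repressor is bound and LomC is active, so *gixQ* is transcribed.

ON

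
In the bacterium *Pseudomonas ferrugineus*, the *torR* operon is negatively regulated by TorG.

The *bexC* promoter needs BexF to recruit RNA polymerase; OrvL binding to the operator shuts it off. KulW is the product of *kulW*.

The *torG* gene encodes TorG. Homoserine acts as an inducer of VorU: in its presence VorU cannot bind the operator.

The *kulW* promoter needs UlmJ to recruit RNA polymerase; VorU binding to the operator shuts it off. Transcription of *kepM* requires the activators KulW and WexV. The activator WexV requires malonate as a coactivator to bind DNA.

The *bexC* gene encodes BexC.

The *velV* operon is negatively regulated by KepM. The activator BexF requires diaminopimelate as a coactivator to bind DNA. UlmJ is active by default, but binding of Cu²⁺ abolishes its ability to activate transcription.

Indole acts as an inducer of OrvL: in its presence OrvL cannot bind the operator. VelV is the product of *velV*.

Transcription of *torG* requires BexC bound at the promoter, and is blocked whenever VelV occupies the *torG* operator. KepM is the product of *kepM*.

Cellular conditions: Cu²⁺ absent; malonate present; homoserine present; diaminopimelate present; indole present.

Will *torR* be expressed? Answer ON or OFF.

Homoserine is present, so VorU is inactive.
Cu²⁺ is absent, so UlmJ is active.
No repressor is bound and UlmJ is active, so *kulW* is transcribed.
So KulW is produced and active.
Malonate is present, so WexV is active.
No repressor is bound and KulW and WexV are active, so *kepM* is transcribed.
So KepM is produced and active.
With repressor KepM bound, *velV* is not transcribed.
So VelV is not produced.
Diaminopimelate is present, so BexF is active.
Indole is present, so OrvL is inactive.
No repressor is bound and BexF is active, so *bexC* is transcribed.
So BexC is produced and active.
No repressor is bound and BexC is active, so *torG* is transcribed.
So TorG is produced and active.
With repressor TorG bound, *torR* is not transcribed.

OFF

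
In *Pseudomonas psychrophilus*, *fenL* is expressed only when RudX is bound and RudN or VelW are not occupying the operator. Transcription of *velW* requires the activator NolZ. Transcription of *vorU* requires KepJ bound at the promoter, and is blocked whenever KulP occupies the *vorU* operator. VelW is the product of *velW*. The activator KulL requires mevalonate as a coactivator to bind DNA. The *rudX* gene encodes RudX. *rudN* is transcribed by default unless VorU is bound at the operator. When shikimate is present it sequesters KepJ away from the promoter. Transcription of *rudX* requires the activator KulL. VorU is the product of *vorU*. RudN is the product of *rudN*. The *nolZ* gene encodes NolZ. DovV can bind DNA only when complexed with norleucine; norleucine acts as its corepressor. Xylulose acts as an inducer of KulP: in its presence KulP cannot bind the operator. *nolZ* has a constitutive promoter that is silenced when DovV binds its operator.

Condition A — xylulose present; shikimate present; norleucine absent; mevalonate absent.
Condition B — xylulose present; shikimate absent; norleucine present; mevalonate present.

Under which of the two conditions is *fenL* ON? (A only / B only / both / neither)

Condition A:
Xylulose is present, so KulP is inactive.
Shikimate is present, so KepJ is inactive.
Required activator KepJ is absent, so *vorU* is not transcribed.
So VorU is not produced.
With no repressor bound, *rudN* is transcribed.
So RudN is produced and active.
Norleucine is absent, so DovV is inactive.
With no repressor bound, *nolZ* is transcribed.
So NolZ is produced and active.
No repressor is bound and NolZ is active, so *velW* is transcribed.
So VelW is produced and active.
Mevalonate is absent, so KulL is inactive.
Required activator KulL is absent, so *rudX* is not transcribed.
So RudX is not produced.
With repressor RudN bound, *fenL* is not transcribed.
→ *fenL* is OFF in A.
Condition B:
Xylulose is present, so KulP is inactive.
Shikimate is absent, so KepJ is active.
No repressor is bound and KepJ is active, so *vorU* is transcribed.
So VorU is produced and active.
With repressor VorU bound, *rudN* is not transcribed.
So RudN is not produced.
Norleucine is present, so DovV is active.
With repressor DovV bound, *nolZ* is not transcribed.
So NolZ is not produced.
Required activator NolZ is absent, so *velW* is not transcribed.
So VelW is not produced.
Mevalonate is present, so KulL is active.
No repressor is bound and KulL is active, so *rudX* is transcribed.
So RudX is produced and active.
No repressor is bound and RudX is active, so *fenL* is transcribed.
→ *fenL* is ON in B.

B only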